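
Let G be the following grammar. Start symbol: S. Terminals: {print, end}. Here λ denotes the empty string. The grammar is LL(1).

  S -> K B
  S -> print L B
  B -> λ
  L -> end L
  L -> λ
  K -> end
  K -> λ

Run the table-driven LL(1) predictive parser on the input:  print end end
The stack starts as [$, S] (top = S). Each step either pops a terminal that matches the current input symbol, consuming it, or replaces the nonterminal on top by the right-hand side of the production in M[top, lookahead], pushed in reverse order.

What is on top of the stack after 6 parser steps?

L

     Stack        Input            Action
  1  $ S          print end end $  expand S -> print L B
  2  $ B L print  print end end $  match print
  3  $ B L        end end $        expand L -> end L
  4  $ B L end    end end $        match end
  5  $ B L        end $            expand L -> end L
  6  $ B L end    end $            match end
Stack after step 6: $ B L (top = L).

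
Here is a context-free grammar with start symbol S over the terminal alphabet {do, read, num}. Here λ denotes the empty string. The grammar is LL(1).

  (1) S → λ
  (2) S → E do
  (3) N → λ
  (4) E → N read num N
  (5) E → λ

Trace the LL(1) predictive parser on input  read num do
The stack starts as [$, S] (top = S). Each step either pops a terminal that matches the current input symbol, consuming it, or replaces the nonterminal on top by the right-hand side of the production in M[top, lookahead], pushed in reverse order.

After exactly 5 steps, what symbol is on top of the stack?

N

     Stack              Input          Action
  1  $ S                read num do $  expand S → E do
  2  $ do E             read num do $  expand E → N read num N
  3  $ do N num read N  read num do $  expand N → λ
  4  $ do N num read    read num do $  match read
  5  $ do N num         num do $       match num
Stack after step 5: $ do N (top = N).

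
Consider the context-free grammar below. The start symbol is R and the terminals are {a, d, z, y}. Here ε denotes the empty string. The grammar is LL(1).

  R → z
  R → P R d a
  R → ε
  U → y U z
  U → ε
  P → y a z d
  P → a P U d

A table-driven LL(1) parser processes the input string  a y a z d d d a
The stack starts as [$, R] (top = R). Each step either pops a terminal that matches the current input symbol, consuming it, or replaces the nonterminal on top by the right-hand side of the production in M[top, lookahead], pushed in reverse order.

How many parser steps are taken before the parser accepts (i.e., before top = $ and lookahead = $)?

13

      Stack                Input              Action
   1  $ R                  a y a z d d d a $  expand R → P R d a
   2  $ a d R P            a y a z d d d a $  expand P → a P U d
   3  $ a d R d U P a      a y a z d d d a $  match a
   4  $ a d R d U P        y a z d d d a $    expand P → y a z d
   5  $ a d R d U d z a y  y a z d d d a $    match y
   6  $ a d R d U d z a    a z d d d a $      match a
   7  $ a d R d U d z      z d d d a $        match z
   8  $ a d R d U d        d d d a $          match d
   9  $ a d R d U          d d a $            expand U → ε
  10  $ a d R d            d d a $            match d
  11  $ a d R              d a $              expand R → ε
  12  $ a d                d a $              match d
  13  $ a                  a $                match a
Accept reached after 13 steps.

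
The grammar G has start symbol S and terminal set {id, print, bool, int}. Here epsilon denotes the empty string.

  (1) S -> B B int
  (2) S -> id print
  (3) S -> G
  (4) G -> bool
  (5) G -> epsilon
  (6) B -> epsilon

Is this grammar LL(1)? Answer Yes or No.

FIRST(S) = {epsilon, bool, id, int}
FIRST(G) = {epsilon, bool}
FIRST(B) = {epsilon}
FOLLOW(S) = {$}
FOLLOW(G) = {$}
FOLLOW(B) = {int}
Each cell of M receives at most one production.

Yes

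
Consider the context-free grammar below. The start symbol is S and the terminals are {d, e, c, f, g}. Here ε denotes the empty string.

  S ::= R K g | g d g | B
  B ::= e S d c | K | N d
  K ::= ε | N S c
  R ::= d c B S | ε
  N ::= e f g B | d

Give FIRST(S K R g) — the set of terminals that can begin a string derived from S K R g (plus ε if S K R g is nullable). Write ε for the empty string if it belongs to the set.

{d, e, g}

FIRST(R) = {ε, d}
FIRST(N) = {d, e}
FIRST(K) = {ε, d, e}  (via N S c)
FIRST(B) = {ε, d, e}  (via K, N d)
FIRST(S) = {ε, d, e, g}  (via R K g, B)
FIRST(S K R g): take FIRST of each symbol in turn, carrying on past any symbol whose FIRST contains ε; result {d, e, g}.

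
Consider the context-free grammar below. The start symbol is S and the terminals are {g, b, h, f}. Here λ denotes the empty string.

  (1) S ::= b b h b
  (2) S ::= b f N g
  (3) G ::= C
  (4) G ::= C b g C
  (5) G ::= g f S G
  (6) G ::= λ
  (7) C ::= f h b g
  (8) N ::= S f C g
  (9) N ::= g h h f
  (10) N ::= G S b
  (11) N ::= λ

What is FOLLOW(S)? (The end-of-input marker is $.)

{$, b, f, g}

FIRST(S) = {b}
FIRST(C) = {f}
FIRST(G) = {λ, f, g}  (via C, C b g C)
FIRST(N) = {λ, b, f, g}  (via S f C g, G S b)
FOLLOW(S) includes $ since S is the start symbol.
FOLLOW(G): in G::=g f S G, the suffix after G is empty (adds nothing new); in N::=G S b, G is followed by S b with FIRST {b}. Thus FOLLOW(G) = {b}.
FOLLOW(S): in G::=g f S G, S is followed by G with FIRST {λ, f, g}; in G::=g f S G, the suffix after S is nullable, so FOLLOW(S) ⊇ FOLLOW(G) = {b}; in N::=S f C g, S is followed by f C g with FIRST {f}; in N::=G S b, S is followed by b with FIRST {b}. Thus FOLLOW(S) = {$, b, f, g}.
FOLLOW(C): in G::=C, the suffix after C is empty, so FOLLOW(C) ⊇ FOLLOW(G) = {b}; in G::=C b g C (occurrence 1), C is followed by b g C with FIRST {b}; in G::=C b g C (occurrence 2), the suffix after C is empty, so FOLLOW(C) ⊇ FOLLOW(G) = {b}; in N::=S f C g, C is followed by g with FIRST {g}. Thus FOLLOW(C) = {b, g}.
FOLLOW(N): in S::=b f N g, N is followed by g with FIRST {g}. Thus FOLLOW(N) = {g}.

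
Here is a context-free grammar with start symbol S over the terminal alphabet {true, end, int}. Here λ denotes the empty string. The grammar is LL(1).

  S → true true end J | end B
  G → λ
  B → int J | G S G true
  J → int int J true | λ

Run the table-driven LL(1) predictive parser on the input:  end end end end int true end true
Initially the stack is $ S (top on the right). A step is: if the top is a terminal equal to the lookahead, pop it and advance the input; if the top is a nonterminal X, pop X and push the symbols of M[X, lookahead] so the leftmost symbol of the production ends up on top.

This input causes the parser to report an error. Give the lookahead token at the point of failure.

end

      Stack                         Input                                Action
   1  $ S                           end end end end int true end true $  expand S → end B
   2  $ B end                       end end end end int true end true $  match end
   3  $ B                           end end end int true end true $      expand B → G S G true
   4  $ true G S G                  end end end int true end true $      expand G → λ
   5  $ true G S                    end end end int true end true $      expand S → end B
   6  $ true G B end                end end end int true end true $      match end
   7  $ true G B                    end end int true end true $          expand B → G S G true
   8  $ true G true G S G           end end int true end true $          expand G → λ
   9  $ true G true G S             end end int true end true $          expand S → end B
  10  $ true G true G B end         end end int true end true $          match end
  11  $ true G true G B             end int true end true $              expand B → G S G true
  12  $ true G true G true G S G    end int true end true $              expand G → λ
  13  $ true G true G true G S      end int true end true $              expand S → end B
  14  $ true G true G true G B end  end int true end true $              match end
  15  $ true G true G true G B      int true end true $                  expand B → int J
  16  $ true G true G true G J int  int true end true $                  match int
  17  $ true G true G true G J      true end true $                      expand J → λ
  18  $ true G true G true G        true end true $                      expand G → λ
  19  $ true G true G true          true end true $                      match true
  20  $ true G true G               end true $                           expand G → λ
  21  $ true G true                 end true $                           error: top is terminal true but lookahead is end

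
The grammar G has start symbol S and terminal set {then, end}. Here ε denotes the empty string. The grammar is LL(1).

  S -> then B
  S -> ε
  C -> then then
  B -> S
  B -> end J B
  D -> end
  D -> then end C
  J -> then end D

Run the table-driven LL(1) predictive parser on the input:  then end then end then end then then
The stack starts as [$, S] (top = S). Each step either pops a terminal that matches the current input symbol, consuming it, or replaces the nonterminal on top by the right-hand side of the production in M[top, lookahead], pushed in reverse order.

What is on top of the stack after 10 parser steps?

      Stack           Input                                   Action
   1  $ S             then end then end then end then then $  expand S -> then B
   2  $ B then        then end then end then end then then $  match then
   3  $ B             end then end then end then then $       expand B -> end J B
   4  $ B J end       end then end then end then then $       match end
   5  $ B J           then end then end then then $           expand J -> then end D
   6  $ B D end then  then end then end then then $           match then
   7  $ B D end       end then end then then $                match end
   8  $ B D           then end then then $                    expand D -> then end C
   9  $ B C end then  then end then then $                    match then
  10  $ B C end       end then then $                         match end
Stack after step 10: $ B C (top = C).

C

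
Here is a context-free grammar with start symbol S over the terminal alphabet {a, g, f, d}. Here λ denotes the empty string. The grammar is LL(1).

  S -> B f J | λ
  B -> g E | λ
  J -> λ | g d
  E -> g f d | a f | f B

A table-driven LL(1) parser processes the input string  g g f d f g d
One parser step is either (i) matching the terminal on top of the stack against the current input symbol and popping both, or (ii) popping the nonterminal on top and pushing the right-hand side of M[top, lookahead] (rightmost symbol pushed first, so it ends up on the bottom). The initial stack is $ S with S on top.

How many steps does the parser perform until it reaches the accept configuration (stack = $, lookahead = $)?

      Stack        Input            Action
   1  $ S          g g f d f g d $  expand S -> B f J
   2  $ J f B      g g f d f g d $  expand B -> g E
   3  $ J f E g    g g f d f g d $  match g
   4  $ J f E      g f d f g d $    expand E -> g f d
   5  $ J f d f g  g f d f g d $    match g
   6  $ J f d f    f d f g d $      match f
   7  $ J f d      d f g d $        match d
   8  $ J f        f g d $          match f
   9  $ J          g d $            expand J -> g d
  10  $ d g        g d $            match g
  11  $ d          d $              match d
Accept reached after 11 steps.

11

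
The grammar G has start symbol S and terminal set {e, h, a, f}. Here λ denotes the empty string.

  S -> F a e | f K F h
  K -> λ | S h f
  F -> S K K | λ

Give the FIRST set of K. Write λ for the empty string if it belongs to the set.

{λ, a, f}

FIRST(S) = {a, f}  (via F a e)
FIRST(K) = {λ, a, f}  (via S h f)
FIRST(F) = {λ, a, f}  (via S K K)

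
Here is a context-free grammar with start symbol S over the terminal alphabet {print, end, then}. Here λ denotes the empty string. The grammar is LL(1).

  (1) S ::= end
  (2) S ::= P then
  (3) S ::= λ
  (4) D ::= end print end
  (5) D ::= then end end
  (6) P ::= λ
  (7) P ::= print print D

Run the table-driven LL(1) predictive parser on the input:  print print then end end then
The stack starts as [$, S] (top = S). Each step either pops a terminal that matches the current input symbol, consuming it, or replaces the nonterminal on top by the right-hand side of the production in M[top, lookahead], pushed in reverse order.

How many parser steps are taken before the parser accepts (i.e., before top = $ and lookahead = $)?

9

step 1: stack=$ S  input=print print then end end then $  — expand S ::= P then
step 2: stack=$ then P  input=print print then end end then $  — expand P ::= print print D
step 3: stack=$ then D print print  input=print print then end end then $  — match print
step 4: stack=$ then D print  input=print then end end then $  — match print
step 5: stack=$ then D  input=then end end then $  — expand D ::= then end end
step 6: stack=$ then end end then  input=then end end then $  — match then
step 7: stack=$ then end end  input=end end then $  — match end
step 8: stack=$ then end  input=end then $  — match end
step 9: stack=$ then  input=then $  — match then
Accept reached after 9 steps.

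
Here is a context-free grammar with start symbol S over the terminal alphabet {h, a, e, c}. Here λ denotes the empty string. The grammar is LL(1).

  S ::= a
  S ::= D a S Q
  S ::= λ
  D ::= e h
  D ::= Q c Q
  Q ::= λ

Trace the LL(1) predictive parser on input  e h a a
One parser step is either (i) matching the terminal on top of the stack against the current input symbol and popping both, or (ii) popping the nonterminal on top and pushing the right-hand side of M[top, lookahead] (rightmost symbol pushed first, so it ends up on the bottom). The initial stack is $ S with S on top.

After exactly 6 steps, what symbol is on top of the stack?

     Stack        Input      Action
  1  $ S          e h a a $  expand S ::= D a S Q
  2  $ Q S a D    e h a a $  expand D ::= e h
  3  $ Q S a h e  e h a a $  match e
  4  $ Q S a h    h a a $    match h
  5  $ Q S a      a a $      match a
  6  $ Q S        a $        expand S ::= a
Stack after step 6: $ Q a (top = a).

a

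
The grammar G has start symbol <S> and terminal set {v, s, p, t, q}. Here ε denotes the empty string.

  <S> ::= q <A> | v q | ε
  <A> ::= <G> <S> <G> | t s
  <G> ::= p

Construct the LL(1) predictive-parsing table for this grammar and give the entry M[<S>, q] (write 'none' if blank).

<S> ::= q <A>

FIRST(<S>) = {ε, q, v}
FIRST(<G>) = {p}
FIRST(<A>) = {p, t}  (via <G> <S> <G>)
FOLLOW(<S>) includes $ since <S> is the start symbol.
FOLLOW(<S>): in <A>::=<G> <S> <G>, <S> is followed by <G> with FIRST {p}. Thus FOLLOW(<S>) = {$, p}.
For <S> ::= q <A>: FIRST(q <A>) = {q}, so it goes in M[<S>, t] for t ∈ {q}.
For <S> ::= v q: FIRST(v q) = {v}, so it goes in M[<S>, t] for t ∈ {v}.
For <S> ::= ε: FIRST(ε) = {ε}, so it goes in M[<S>, t] for t ∈ {}; since ε ∈ FIRST, also for every t ∈ FOLLOW(<S>) = {$, p}.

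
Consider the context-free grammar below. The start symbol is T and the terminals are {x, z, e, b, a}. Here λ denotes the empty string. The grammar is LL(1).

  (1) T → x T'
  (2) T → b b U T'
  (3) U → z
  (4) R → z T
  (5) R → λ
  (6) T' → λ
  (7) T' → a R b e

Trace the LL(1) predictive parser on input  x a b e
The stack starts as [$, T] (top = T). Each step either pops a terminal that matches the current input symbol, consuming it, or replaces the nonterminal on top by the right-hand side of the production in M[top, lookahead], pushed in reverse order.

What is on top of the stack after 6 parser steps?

step 1: stack=$ T  input=x a b e $  — expand T → x T'
step 2: stack=$ T' x  input=x a b e $  — match x
step 3: stack=$ T'  input=a b e $  — expand T' → a R b e
step 4: stack=$ e b R a  input=a b e $  — match a
step 5: stack=$ e b R  input=b e $  — expand R → λ
step 6: stack=$ e b  input=b e $  — match b
Stack after step 6: $ e (top = e).

e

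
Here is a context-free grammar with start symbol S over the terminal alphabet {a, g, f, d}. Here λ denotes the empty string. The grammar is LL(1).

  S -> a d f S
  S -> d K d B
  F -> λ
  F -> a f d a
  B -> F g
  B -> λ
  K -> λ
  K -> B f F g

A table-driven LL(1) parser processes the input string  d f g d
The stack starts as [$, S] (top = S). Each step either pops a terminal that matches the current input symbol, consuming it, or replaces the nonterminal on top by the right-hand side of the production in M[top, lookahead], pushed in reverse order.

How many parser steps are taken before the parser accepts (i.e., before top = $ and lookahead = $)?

     Stack          Input      Action
  1  $ S            d f g d $  expand S -> d K d B
  2  $ B d K d      d f g d $  match d
  3  $ B d K        f g d $    expand K -> B f F g
  4  $ B d g F f B  f g d $    expand B -> λ
  5  $ B d g F f    f g d $    match f
  6  $ B d g F      g d $      expand F -> λ
  7  $ B d g        g d $      match g
  8  $ B d          d $        match d
  9  $ B            $          expand B -> λ
Accept reached after 9 steps.

9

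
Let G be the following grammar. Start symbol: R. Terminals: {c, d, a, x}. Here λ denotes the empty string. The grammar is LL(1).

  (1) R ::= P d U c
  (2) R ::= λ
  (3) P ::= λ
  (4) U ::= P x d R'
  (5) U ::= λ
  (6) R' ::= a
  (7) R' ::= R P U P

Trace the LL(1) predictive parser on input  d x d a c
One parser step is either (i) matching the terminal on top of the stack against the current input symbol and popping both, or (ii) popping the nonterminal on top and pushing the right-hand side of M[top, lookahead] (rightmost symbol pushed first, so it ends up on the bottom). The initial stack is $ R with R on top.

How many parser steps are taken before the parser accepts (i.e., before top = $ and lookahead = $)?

10

step 1: stack=$ R  input=d x d a c $  — expand R ::= P d U c
step 2: stack=$ c U d P  input=d x d a c $  — expand P ::= λ
step 3: stack=$ c U d  input=d x d a c $  — match d
step 4: stack=$ c U  input=x d a c $  — expand U ::= P x d R'
step 5: stack=$ c R' d x P  input=x d a c $  — expand P ::= λ
step 6: stack=$ c R' d x  input=x d a c $  — match x
step 7: stack=$ c R' d  input=d a c $  — match d
step 8: stack=$ c R'  input=a c $  — expand R' ::= a
step 9: stack=$ c a  input=a c $  — match a
step 10: stack=$ c  input=c $  — match c
Accept reached after 10 steps.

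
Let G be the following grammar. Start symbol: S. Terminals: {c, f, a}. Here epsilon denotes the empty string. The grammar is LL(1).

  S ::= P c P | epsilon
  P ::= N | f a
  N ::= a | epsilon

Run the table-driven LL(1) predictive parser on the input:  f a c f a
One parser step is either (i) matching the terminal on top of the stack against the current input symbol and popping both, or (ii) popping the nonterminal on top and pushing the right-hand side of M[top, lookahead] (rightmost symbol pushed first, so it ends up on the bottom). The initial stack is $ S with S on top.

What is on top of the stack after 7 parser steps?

a

step 1: stack=$ S  input=f a c f a $  — expand S ::= P c P
step 2: stack=$ P c P  input=f a c f a $  — expand P ::= f a
step 3: stack=$ P c a f  input=f a c f a $  — match f
step 4: stack=$ P c a  input=a c f a $  — match a
step 5: stack=$ P c  input=c f a $  — match c
step 6: stack=$ P  input=f a $  — expand P ::= f a
step 7: stack=$ a f  input=f a $  — match f
Stack after step 7: $ a (top = a).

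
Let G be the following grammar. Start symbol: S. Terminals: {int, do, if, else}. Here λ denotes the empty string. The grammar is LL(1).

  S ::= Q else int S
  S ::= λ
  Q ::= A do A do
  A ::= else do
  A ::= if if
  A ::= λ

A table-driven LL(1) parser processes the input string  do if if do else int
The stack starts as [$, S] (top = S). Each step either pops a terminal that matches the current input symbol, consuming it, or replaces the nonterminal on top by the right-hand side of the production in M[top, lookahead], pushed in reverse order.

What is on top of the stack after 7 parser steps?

do

step 1: stack=$ S  input=do if if do else int $  — expand S ::= Q else int S
step 2: stack=$ S int else Q  input=do if if do else int $  — expand Q ::= A do A do
step 3: stack=$ S int else do A do A  input=do if if do else int $  — expand A ::= λ
step 4: stack=$ S int else do A do  input=do if if do else int $  — match do
step 5: stack=$ S int else do A  input=if if do else int $  — expand A ::= if if
step 6: stack=$ S int else do if if  input=if if do else int $  — match if
step 7: stack=$ S int else do if  input=if do else int $  — match if
Stack after step 7: $ S int else do (top = do).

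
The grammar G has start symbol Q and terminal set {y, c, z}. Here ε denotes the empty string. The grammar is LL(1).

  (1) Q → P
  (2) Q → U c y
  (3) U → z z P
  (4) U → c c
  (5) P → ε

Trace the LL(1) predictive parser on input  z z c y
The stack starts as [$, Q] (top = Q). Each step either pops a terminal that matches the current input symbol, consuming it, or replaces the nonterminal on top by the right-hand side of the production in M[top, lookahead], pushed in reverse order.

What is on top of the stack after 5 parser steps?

c

step 1: stack=$ Q  input=z z c y $  — expand Q → U c y
step 2: stack=$ y c U  input=z z c y $  — expand U → z z P
step 3: stack=$ y c P z z  input=z z c y $  — match z
step 4: stack=$ y c P z  input=z c y $  — match z
step 5: stack=$ y c P  input=c y $  — expand P → ε
Stack after step 5: $ y c (top = c).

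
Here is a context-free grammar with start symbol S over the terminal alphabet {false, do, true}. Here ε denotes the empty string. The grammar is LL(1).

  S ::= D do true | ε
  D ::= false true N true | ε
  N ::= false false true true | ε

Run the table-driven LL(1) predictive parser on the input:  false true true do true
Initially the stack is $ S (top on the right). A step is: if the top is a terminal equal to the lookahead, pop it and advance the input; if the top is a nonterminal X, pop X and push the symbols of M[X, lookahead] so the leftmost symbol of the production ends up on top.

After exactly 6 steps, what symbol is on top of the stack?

do

     Stack                        Input                      Action
  1  $ S                          false true true do true $  expand S ::= D do true
  2  $ true do D                  false true true do true $  expand D ::= false true N true
  3  $ true do true N true false  false true true do true $  match false
  4  $ true do true N true        true true do true $        match true
  5  $ true do true N             true do true $             expand N ::= ε
  6  $ true do true               true do true $             match true
Stack after step 6: $ true do (top = do).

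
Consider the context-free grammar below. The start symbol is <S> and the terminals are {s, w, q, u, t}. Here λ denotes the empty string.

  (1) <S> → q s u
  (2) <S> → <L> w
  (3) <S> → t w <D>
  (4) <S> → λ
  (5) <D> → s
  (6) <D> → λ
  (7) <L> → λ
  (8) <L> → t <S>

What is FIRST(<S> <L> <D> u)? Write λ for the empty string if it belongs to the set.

{q, s, t, u, w}

FIRST(<D>): from <D>→s we get {s}; from <D>→λ we get {λ}. So FIRST(<D>) = {λ, s}.
FIRST(<L>): from <L>→λ we get {λ}; from <L>→t <S> we get {t}. So FIRST(<L>) = {λ, t}.
FIRST(<S>): from <S>→q s u we get {q}; from <S>→<L> w we get {t, w}; from <S>→t w <D> we get {t}; from <S>→λ we get {λ}. So FIRST(<S>) = {λ, q, t, w}.
FIRST(<S> <L> <D> u): take FIRST of each symbol in turn, carrying on past any symbol whose FIRST contains λ; result {q, s, t, u, w}.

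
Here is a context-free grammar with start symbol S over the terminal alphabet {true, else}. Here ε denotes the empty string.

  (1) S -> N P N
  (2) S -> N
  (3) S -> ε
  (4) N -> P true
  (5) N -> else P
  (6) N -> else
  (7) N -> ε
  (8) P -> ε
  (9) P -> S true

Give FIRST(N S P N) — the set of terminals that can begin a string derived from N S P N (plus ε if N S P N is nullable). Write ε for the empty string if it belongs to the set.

FIRST(S) = {ε, else, true}  (via N P N, N)
FIRST(P) = {ε, else, true}  (via S true)
FIRST(N) = {ε, else, true}  (via P true)
FIRST(N S P N): take FIRST of each symbol in turn, carrying on past any symbol whose FIRST contains ε; result {ε, else, true}.

{ε, else, true}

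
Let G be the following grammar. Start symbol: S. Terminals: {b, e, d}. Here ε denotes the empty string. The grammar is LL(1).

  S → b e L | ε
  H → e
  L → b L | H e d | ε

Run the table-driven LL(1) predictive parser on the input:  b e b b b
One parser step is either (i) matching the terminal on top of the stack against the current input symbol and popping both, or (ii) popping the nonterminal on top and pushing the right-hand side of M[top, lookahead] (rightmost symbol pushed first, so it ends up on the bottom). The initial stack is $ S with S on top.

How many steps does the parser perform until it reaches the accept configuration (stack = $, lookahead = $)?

10

      Stack    Input        Action
   1  $ S      b e b b b $  expand S → b e L
   2  $ L e b  b e b b b $  match b
   3  $ L e    e b b b $    match e
   4  $ L      b b b $      expand L → b L
   5  $ L b    b b b $      match b
   6  $ L      b b $        expand L → b L
   7  $ L b    b b $        match b
   8  $ L      b $          expand L → b L
   9  $ L b    b $          match b
  10  $ L      $            expand L → ε
Accept reached after 10 steps.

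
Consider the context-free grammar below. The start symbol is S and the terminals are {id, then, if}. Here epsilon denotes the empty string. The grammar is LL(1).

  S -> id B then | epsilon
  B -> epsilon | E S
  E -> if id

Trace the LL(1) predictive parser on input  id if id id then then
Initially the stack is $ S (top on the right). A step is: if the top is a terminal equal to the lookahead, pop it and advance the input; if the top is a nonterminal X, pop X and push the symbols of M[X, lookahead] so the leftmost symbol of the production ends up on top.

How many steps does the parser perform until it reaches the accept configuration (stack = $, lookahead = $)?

      Stack             Input                    Action
   1  $ S               id if id id then then $  expand S -> id B then
   2  $ then B id       id if id id then then $  match id
   3  $ then B          if id id then then $     expand B -> E S
   4  $ then S E        if id id then then $     expand E -> if id
   5  $ then S id if    if id id then then $     match if
   6  $ then S id       id id then then $        match id
   7  $ then S          id then then $           expand S -> id B then
   8  $ then then B id  id then then $           match id
   9  $ then then B     then then $              expand B -> epsilon
  10  $ then then       then then $              match then
  11  $ then            then $                   match then
Accept reached after 11 steps.

11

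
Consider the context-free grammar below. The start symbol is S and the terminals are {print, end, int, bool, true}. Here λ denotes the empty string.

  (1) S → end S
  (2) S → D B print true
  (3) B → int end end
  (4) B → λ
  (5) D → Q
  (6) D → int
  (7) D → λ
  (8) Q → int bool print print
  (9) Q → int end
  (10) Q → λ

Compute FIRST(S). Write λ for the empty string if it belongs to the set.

{end, int, print}

FIRST(B): from B→int end end we get {int}; from B→λ we get {λ}. So FIRST(B) = {λ, int}.
FIRST(Q): from Q→int bool print print we get {int}; from Q→int end we get {int}; from Q→λ we get {λ}. So FIRST(Q) = {λ, int}.
FIRST(D): from D→Q we get {λ, int}; from D→int we get {int}; from D→λ we get {λ}. So FIRST(D) = {λ, int}.
FIRST(S): from S→end S we get {end}; from S→D B print true we get {int, print}. So FIRST(S) = {end, int, print}.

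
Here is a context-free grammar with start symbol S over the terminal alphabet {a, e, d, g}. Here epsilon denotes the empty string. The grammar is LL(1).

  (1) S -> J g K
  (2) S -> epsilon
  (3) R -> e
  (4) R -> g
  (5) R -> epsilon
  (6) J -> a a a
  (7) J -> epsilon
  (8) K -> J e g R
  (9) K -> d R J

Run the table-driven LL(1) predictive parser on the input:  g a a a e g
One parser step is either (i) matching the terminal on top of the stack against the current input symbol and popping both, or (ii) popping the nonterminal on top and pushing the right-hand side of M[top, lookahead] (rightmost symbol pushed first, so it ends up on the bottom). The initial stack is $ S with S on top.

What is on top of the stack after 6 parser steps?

     Stack          Input          Action
  1  $ S            g a a a e g $  expand S -> J g K
  2  $ K g J        g a a a e g $  expand J -> epsilon
  3  $ K g          g a a a e g $  match g
  4  $ K            a a a e g $    expand K -> J e g R
  5  $ R g e J      a a a e g $    expand J -> a a a
  6  $ R g e a a a  a a a e g $    match a
Stack after step 6: $ R g e a a (top = a).

a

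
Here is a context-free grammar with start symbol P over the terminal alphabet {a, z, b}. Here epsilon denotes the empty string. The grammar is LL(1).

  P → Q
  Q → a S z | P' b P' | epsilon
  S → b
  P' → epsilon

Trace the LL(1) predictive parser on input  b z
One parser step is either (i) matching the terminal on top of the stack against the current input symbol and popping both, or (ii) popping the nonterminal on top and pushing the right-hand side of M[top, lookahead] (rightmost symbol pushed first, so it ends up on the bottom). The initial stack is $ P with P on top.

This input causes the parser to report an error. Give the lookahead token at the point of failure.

step 1: stack=$ P  input=b z $  — expand P → Q
step 2: stack=$ Q  input=b z $  — expand Q → P' b P'
step 3: stack=$ P' b P'  input=b z $  — expand P' → epsilon
step 4: stack=$ P' b  input=b z $  — match b
step 5: stack=$ P'  input=z $  — error: M[P', z] is empty

z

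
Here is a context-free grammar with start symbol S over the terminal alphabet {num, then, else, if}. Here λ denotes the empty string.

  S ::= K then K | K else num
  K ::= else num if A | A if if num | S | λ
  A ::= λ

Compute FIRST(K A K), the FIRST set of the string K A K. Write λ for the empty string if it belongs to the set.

FIRST(A) = {λ}
FIRST(S) = {else, if, then}  (via K then K, K else num)
FIRST(K) = {λ, else, if, then}  (via A if if num, S)
FIRST(K A K): take FIRST of each symbol in turn, carrying on past any symbol whose FIRST contains λ; result {λ, else, if, then}.

{λ, else, if, then}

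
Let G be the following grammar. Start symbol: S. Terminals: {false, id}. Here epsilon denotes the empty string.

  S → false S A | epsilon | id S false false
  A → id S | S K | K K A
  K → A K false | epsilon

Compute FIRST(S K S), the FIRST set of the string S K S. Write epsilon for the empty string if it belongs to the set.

FIRST(S): from S→false S A we get {false}; from S→epsilon we get {epsilon}; from S→id S false false we get {id}. So FIRST(S) = {epsilon, false, id}.
FIRST(A): from A→id S we get {id}; from A→S K we get {epsilon, false, id}; from A→K K A we get {epsilon, false, id}. So FIRST(A) = {epsilon, false, id}.
FIRST(K): from K→A K false we get {false, id}; from K→epsilon we get {epsilon}. So FIRST(K) = {epsilon, false, id}.
FIRST(S K S): take FIRST of each symbol in turn, carrying on past any symbol whose FIRST contains epsilon; result {epsilon, false, id}.

{epsilon, false, id}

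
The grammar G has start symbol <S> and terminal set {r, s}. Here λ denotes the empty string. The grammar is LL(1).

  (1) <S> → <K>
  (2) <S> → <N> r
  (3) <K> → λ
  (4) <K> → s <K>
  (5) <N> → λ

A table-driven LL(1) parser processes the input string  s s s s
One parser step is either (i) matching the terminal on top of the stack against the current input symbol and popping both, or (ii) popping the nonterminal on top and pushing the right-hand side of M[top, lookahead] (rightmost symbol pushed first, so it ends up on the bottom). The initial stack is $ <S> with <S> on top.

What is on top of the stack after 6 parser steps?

step 1: stack=$ <S>  input=s s s s $  — expand <S> → <K>
step 2: stack=$ <K>  input=s s s s $  — expand <K> → s <K>
step 3: stack=$ <K> s  input=s s s s $  — match s
step 4: stack=$ <K>  input=s s s $  — expand <K> → s <K>
step 5: stack=$ <K> s  input=s s s $  — match s
step 6: stack=$ <K>  input=s s $  — expand <K> → s <K>
Stack after step 6: $ <K> s (top = s).

s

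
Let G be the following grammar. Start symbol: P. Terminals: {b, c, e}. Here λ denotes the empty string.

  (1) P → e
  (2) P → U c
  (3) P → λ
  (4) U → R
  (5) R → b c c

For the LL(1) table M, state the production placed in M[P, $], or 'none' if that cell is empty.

FIRST(R) = {b}
FIRST(U) = {b}  (via R)
FIRST(P) = {λ, b, e}  (via U c)
FOLLOW(P) includes $ since P is the start symbol.
FOLLOW(P): P appears on no right-hand side. Thus FOLLOW(P) = {$}.
For P → e: FIRST(e) = {e}, so it goes in M[P, t] for t ∈ {e}.
For P → U c: FIRST(U c) = {b}, so it goes in M[P, t] for t ∈ {b}.
For P → λ: FIRST(λ) = {λ}, so it goes in M[P, t] for t ∈ {}; since λ ∈ FIRST, also for every t ∈ FOLLOW(P) = {$}.

P → λ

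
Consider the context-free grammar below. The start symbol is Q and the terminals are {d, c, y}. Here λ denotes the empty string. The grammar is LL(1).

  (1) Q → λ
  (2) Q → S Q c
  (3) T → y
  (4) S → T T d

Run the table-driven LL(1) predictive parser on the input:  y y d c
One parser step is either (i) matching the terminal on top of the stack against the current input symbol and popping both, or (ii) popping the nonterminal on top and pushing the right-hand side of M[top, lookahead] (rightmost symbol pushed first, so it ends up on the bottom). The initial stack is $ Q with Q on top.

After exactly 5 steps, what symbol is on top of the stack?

y

step 1: stack=$ Q  input=y y d c $  — expand Q → S Q c
step 2: stack=$ c Q S  input=y y d c $  — expand S → T T d
step 3: stack=$ c Q d T T  input=y y d c $  — expand T → y
step 4: stack=$ c Q d T y  input=y y d c $  — match y
step 5: stack=$ c Q d T  input=y d c $  — expand T → y
Stack after step 5: $ c Q d y (top = y).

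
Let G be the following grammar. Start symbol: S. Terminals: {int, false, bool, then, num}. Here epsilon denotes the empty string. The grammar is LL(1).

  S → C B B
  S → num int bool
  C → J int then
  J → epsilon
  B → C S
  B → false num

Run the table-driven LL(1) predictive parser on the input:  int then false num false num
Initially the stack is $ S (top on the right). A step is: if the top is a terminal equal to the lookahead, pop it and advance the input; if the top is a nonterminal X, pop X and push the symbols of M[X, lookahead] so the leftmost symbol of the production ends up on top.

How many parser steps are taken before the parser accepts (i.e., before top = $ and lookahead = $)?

      Stack             Input                           Action
   1  $ S               int then false num false num $  expand S → C B B
   2  $ B B C           int then false num false num $  expand C → J int then
   3  $ B B then int J  int then false num false num $  expand J → epsilon
   4  $ B B then int    int then false num false num $  match int
   5  $ B B then        then false num false num $      match then
   6  $ B B             false num false num $           expand B → false num
   7  $ B num false     false num false num $           match false
   8  $ B num           num false num $                 match num
   9  $ B               false num $                     expand B → false num
  10  $ num false       false num $                     match false
  11  $ num             num $                           match num
Accept reached after 11 steps.

11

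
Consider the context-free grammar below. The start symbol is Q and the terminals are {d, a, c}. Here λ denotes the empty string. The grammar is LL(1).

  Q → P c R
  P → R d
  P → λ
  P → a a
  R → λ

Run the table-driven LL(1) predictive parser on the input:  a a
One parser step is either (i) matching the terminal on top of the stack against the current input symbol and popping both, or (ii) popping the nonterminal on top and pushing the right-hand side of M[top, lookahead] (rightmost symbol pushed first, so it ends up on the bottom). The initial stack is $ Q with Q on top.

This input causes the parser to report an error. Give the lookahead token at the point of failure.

$

step 1: stack=$ Q  input=a a $  — expand Q → P c R
step 2: stack=$ R c P  input=a a $  — expand P → a a
step 3: stack=$ R c a a  input=a a $  — match a
step 4: stack=$ R c a  input=a $  — match a
step 5: stack=$ R c  input=$  — error: top is terminal c but lookahead is $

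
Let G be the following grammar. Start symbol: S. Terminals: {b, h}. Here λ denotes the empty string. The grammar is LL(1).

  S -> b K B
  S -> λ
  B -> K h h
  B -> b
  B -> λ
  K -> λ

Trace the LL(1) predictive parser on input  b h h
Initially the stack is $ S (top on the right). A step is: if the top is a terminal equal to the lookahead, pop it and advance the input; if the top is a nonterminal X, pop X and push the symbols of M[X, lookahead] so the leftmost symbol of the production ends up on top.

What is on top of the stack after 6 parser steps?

step 1: stack=$ S  input=b h h $  — expand S -> b K B
step 2: stack=$ B K b  input=b h h $  — match b
step 3: stack=$ B K  input=h h $  — expand K -> λ
step 4: stack=$ B  input=h h $  — expand B -> K h h
step 5: stack=$ h h K  input=h h $  — expand K -> λ
step 6: stack=$ h h  input=h h $  — match h
Stack after step 6: $ h (top = h).

h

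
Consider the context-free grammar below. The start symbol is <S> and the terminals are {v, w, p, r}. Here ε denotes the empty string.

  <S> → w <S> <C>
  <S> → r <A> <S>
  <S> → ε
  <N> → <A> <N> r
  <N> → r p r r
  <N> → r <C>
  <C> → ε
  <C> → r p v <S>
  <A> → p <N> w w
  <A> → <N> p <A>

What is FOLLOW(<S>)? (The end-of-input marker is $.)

{$, p, r, w}

FIRST(<S>) = {ε, r, w}
FIRST(<C>) = {ε, r}
FIRST(<N>) = {p, r}  (via <A> <N> r)
FIRST(<A>) = {p, r}  (via <N> p <A>)
FOLLOW(<S>) includes $ since <S> is the start symbol.
FOLLOW(<N>): in <N>→<A> <N> r, <N> is followed by r with FIRST {r}; in <A>→p <N> w w, <N> is followed by w w with FIRST {w}; in <A>→<N> p <A>, <N> is followed by p <A> with FIRST {p}. Thus FOLLOW(<N>) = {p, r, w}.
FOLLOW(<S>): in <S>→w <S> <C>, <S> is followed by <C> with FIRST {ε, r}; in <S>→w <S> <C>, the suffix after <S> is nullable (adds nothing new); in <S>→r <A> <S>, the suffix after <S> is empty (adds nothing new); in <C>→r p v <S>, the suffix after <S> is empty, so FOLLOW(<S>) ⊇ FOLLOW(<C>) = {$, p, r, w}. Thus FOLLOW(<S>) = {$, p, r, w}.
FOLLOW(<C>): in <S>→w <S> <C>, the suffix after <C> is empty, so FOLLOW(<C>) ⊇ FOLLOW(<S>) = {$, p, r, w}; in <N>→r <C>, the suffix after <C> is empty, so FOLLOW(<C>) ⊇ FOLLOW(<N>) = {p, r, w}. Thus FOLLOW(<C>) = {$, p, r, w}.
FOLLOW(<A>): in <S>→r <A> <S>, <A> is followed by <S> with FIRST {ε, r, w}; in <S>→r <A> <S>, the suffix after <A> is nullable, so FOLLOW(<A>) ⊇ FOLLOW(<S>) = {$, p, r, w}; in <N>→<A> <N> r, <A> is followed by <N> r with FIRST {p, r}; in <A>→<N> p <A>, the suffix after <A> is empty (adds nothing new). Thus FOLLOW(<A>) = {$, p, r, w}.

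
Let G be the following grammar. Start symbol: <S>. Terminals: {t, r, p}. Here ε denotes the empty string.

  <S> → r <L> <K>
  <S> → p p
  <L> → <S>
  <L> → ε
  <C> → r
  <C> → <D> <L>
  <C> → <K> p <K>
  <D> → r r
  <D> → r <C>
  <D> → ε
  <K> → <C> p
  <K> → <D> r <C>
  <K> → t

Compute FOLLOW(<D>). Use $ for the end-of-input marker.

{$, p, r, t}

FIRST(<S>): from <S>→r <L> <K> we get {r}; from <S>→p p we get {p}. So FIRST(<S>) = {p, r}.
FIRST(<D>): from <D>→r r we get {r}; from <D>→r <C> we get {r}; from <D>→ε we get {ε}. So FIRST(<D>) = {ε, r}.
FIRST(<L>): from <L>→<S> we get {p, r}; from <L>→ε we get {ε}. So FIRST(<L>) = {ε, p, r}.
FIRST(<C>): from <C>→r we get {r}; from <C>→<D> <L> we get {ε, p, r}; from <C>→<K> p <K> we get {p, r, t}. So FIRST(<C>) = {ε, p, r, t}.
FIRST(<K>): from <K>→<C> p we get {p, r, t}; from <K>→<D> r <C> we get {r}; from <K>→t we get {t}. So FIRST(<K>) = {p, r, t}.
FOLLOW(<S>) includes $ since <S> is the start symbol.
FOLLOW(<S>): in <L>→<S>, the suffix after <S> is empty, so FOLLOW(<S>) ⊇ FOLLOW(<L>) = {$, p, r, t}. Thus FOLLOW(<S>) = {$, p, r, t}.
FOLLOW(<L>): in <S>→r <L> <K>, <L> is followed by <K> with FIRST {p, r, t}; in <C>→<D> <L>, the suffix after <L> is empty, so FOLLOW(<L>) ⊇ FOLLOW(<C>) = {$, p, r, t}. Thus FOLLOW(<L>) = {$, p, r, t}.
FOLLOW(<C>): in <D>→r <C>, the suffix after <C> is empty, so FOLLOW(<C>) ⊇ FOLLOW(<D>) = {$, p, r, t}; in <K>→<C> p, <C> is followed by p with FIRST {p}; in <K>→<D> r <C>, the suffix after <C> is empty, so FOLLOW(<C>) ⊇ FOLLOW(<K>) = {$, p, r, t}. Thus FOLLOW(<C>) = {$, p, r, t}.
FOLLOW(<D>): in <C>→<D> <L>, <D> is followed by <L> with FIRST {ε, p, r}; in <C>→<D> <L>, the suffix after <D> is nullable, so FOLLOW(<D>) ⊇ FOLLOW(<C>) = {$, p, r, t}; in <K>→<D> r <C>, <D> is followed by r <C> with FIRST {r}. Thus FOLLOW(<D>) = {$, p, r, t}.
FOLLOW(<K>): in <S>→r <L> <K>, the suffix after <K> is empty, so FOLLOW(<K>) ⊇ FOLLOW(<S>) = {$, p, r, t}; in <C>→<K> p <K> (occurrence 1), <K> is followed by p <K> with FIRST {p}; in <C>→<K> p <K> (occurrence 2), the suffix after <K> is empty, so FOLLOW(<K>) ⊇ FOLLOW(<C>) = {$, p, r, t}. Thus FOLLOW(<K>) = {$, p, r, t}.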